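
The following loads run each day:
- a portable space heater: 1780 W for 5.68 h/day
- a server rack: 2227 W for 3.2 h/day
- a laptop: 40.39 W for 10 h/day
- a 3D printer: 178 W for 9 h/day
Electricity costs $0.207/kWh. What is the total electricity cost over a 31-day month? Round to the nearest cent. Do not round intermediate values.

portable space heater: 1780 W × 5.68 h × 31 d = 313,422 Wh = 313.4 kWh
server rack: 2227 W × 3.2 h × 31 d = 220,918 Wh = 220.9 kWh
laptop: 40.39 W × 10 h × 31 d = 12,521 Wh = 12.52 kWh
3D printer: 178 W × 9 h × 31 d = 49,662 Wh = 49.66 kWh
Total energy = 313.4 + 220.9 + 12.52 + 49.66 = 596.5 kWh
Cost = 596.5 kWh × $0.207 = $123.48

$123.48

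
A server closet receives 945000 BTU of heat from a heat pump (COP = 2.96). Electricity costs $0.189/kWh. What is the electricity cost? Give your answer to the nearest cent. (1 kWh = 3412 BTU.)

$17.68

Heat delivered = 945,000 BTU / 3412 = 277 kWh
Electrical input = 277 kWh / 2.96 = 93.57 kWh
Cost = 93.57 × $0.189/kWh = $17.68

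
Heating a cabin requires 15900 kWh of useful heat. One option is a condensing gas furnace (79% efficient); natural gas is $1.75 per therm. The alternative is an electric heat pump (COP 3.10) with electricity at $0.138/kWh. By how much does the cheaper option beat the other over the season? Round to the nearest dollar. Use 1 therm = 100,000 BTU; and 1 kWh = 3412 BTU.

Heat load = 15900 kWh × 3412 = 54,250,800 BTU
Gas: input = 54,250,800 / 0.79 = 68,671,899 BTU = 686.7 therm → 686.7 × $1.75 = $1,201.76
Heat pump: 54,250,800 BTU / 3412 = 15,900 kWh heat; / 3.10 = 5,129 kWh in → × $0.138 = $707.81
Difference = |$1,201.76 − $707.81| = $493.95 ≈ $494

$494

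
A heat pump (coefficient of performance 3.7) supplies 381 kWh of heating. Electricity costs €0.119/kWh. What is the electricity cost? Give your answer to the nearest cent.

Electrical input = 381 kWh / 3.7 = 103 kWh
Cost = 103 × €0.119/kWh = €12.25

€12.25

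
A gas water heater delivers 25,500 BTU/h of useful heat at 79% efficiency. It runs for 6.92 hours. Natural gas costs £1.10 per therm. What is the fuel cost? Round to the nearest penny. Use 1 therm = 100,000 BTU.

£2.46

Heat delivered = 25,500 BTU/h × 6.92 h = 176,460 BTU
Gas input = 176,460 / 0.79 = 223,367 BTU
= 223,367 / 100,000 = 2.234 therm
Cost = 2.234 × £1.10/therm = £2.46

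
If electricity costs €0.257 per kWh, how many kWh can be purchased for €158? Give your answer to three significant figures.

615 kWh

€158 / €0.257 per kWh = 614.8 kWh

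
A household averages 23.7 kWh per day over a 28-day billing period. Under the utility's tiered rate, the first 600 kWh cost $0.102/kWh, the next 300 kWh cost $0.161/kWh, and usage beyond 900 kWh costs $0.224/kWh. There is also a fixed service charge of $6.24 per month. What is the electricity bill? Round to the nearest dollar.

$78

Usage = 23.7 kWh/day × 28 days = 663.6 kWh
First 600 kWh × $0.102 = $61.20
Next 63.6 kWh × $0.161 = $10.24
Remaining tier: 0 kWh (not reached)
Energy charge = $71.44; + service $6.24 = $77.68 ≈ $78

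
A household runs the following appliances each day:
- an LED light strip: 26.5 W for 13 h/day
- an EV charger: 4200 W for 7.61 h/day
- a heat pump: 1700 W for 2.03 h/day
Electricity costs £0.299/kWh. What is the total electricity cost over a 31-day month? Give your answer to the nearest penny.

£331.44

LED light strip: 26.5 W × 13 h × 31 d = 10,680 Wh = 10.68 kWh
EV charger: 4200 W × 7.61 h × 31 d = 990,822 Wh = 990.8 kWh
heat pump: 1700 W × 2.03 h × 31 d = 106,981 Wh = 107 kWh
Total energy = 10.68 + 990.8 + 107 = 1,108 kWh
Cost = 1,108 kWh × £0.299 = £331.44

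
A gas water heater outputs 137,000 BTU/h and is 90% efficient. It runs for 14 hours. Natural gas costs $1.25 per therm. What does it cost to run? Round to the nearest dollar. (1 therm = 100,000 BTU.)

$27

Heat delivered = 137,000 BTU/h × 14 h = 1,918,000 BTU
Gas input = 1,918,000 / 0.90 = 2,131,111 BTU
= 2,131,111 / 100,000 = 21.31 therm
Cost = 21.31 × $1.25/therm = $26.64 ≈ $27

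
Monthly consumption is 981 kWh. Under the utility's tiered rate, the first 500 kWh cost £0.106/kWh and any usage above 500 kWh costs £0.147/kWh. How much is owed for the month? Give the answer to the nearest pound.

First 500 kWh × £0.106 = £53.00
Remaining 481 kWh × £0.147 = £70.71
Total = £123.71 ≈ £124

£124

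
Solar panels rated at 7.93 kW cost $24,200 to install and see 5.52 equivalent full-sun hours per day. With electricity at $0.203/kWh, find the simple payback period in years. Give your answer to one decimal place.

7.5 years

Daily generation = 7.93 kW × 5.52 h = 43.77 kWh
Annual generation = 43.77 × 365 = 15977 kWh
Annual savings = 15977 × $0.203 = $3,243.40
Payback = $24,200 / $3,243.40 = 7.46 years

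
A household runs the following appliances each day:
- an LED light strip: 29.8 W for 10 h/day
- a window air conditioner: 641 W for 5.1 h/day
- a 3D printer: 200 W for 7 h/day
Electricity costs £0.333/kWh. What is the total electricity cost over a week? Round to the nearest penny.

£11.58

LED light strip: 29.8 W × 10 h × 7 d = 2,086 Wh = 2.086 kWh
window air conditioner: 641 W × 5.1 h × 7 d = 22,884 Wh = 22.88 kWh
3D printer: 200 W × 7 h × 7 d = 9,800 Wh = 9.8 kWh
Total energy = 2.086 + 22.88 + 9.8 = 34.77 kWh
Cost = 34.77 kWh × £0.333 = £11.58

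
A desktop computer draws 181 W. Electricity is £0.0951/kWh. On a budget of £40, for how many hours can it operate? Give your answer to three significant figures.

2320 h

Energy budget = £40 / £0.0951 per kWh = 420.6 kWh = 420,610 Wh
Runtime = 420,610 Wh / 181 W = 2,324 h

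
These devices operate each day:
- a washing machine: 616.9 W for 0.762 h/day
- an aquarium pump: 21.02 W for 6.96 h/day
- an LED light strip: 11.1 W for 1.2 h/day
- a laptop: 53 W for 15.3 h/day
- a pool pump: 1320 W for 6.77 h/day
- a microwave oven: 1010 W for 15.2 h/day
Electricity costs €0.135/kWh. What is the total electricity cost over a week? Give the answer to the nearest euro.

€24

washing machine: 616.9 W × 0.762 h × 7 d = 3,291 Wh = 3.291 kWh
aquarium pump: 21.02 W × 6.96 h × 7 d = 1,024 Wh = 1.024 kWh
LED light strip: 11.1 W × 1.2 h × 7 d = 93 Wh = 0.09324 kWh
laptop: 53 W × 15.3 h × 7 d = 5,676 Wh = 5.676 kWh
pool pump: 1320 W × 6.77 h × 7 d = 62,555 Wh = 62.55 kWh
microwave oven: 1010 W × 15.2 h × 7 d = 107,464 Wh = 107.5 kWh
Total energy = 3.291 + 1.024 + 0.09324 + 5.676 + 62.55 + 107.5 = 180.1 kWh
Cost = 180.1 kWh × €0.135 = €24.31 ≈ €24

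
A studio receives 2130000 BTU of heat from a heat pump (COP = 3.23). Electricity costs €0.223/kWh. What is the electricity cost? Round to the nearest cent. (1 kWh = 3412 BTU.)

€43.10

Heat delivered = 2,130,000 BTU / 3412 = 624.3 kWh
Electrical input = 624.3 kWh / 3.23 = 193.3 kWh
Cost = 193.3 × €0.223/kWh = €43.10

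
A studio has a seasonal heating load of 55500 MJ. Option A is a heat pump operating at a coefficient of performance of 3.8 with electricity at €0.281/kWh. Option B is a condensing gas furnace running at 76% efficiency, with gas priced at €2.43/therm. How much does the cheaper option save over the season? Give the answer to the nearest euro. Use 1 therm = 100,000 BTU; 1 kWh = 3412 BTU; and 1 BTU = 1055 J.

Heat load = 55500 MJ = 55,500,000,000 J / 1055 = 52,606,635 BTU
Gas: input = 52,606,635 / 0.76 = 69,219,257 BTU = 692.2 therm → 692.2 × €2.43 = €1,682.03
Heat pump: 52,606,635 BTU / 3412 = 15,420 kWh heat; / 3.8 = 4,057 kWh in → × €0.281 = €1,140.13
Difference = |€1,682.03 − €1,140.13| = €541.90 ≈ €542

€542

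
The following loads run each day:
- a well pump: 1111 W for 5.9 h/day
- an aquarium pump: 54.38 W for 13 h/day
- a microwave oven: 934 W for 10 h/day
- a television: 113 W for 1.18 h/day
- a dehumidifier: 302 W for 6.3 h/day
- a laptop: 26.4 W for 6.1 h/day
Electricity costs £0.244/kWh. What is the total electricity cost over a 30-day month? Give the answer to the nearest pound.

£138

well pump: 1111 W × 5.9 h × 30 d = 196,647 Wh = 196.6 kWh
aquarium pump: 54.38 W × 13 h × 30 d = 21,208 Wh = 21.21 kWh
microwave oven: 934 W × 10 h × 30 d = 280,200 Wh = 280.2 kWh
television: 113 W × 1.18 h × 30 d = 4,000 Wh = 4 kWh
dehumidifier: 302 W × 6.3 h × 30 d = 57,078 Wh = 57.08 kWh
laptop: 26.4 W × 6.1 h × 30 d = 4,831 Wh = 4.831 kWh
Total energy = 196.6 + 21.21 + 280.2 + 4 + 57.08 + 4.831 = 564 kWh
Cost = 564 kWh × £0.244 = £137.61 ≈ £138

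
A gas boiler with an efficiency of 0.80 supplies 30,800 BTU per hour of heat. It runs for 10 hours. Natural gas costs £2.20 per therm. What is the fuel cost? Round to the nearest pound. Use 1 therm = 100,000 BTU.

£8

Heat delivered = 30,800 BTU/h × 10 h = 308,000 BTU
Gas input = 308,000 / 0.80 = 385,000 BTU
= 385,000 / 100,000 = 3.85 therm
Cost = 3.85 × £2.20/therm = £8.47 ≈ £8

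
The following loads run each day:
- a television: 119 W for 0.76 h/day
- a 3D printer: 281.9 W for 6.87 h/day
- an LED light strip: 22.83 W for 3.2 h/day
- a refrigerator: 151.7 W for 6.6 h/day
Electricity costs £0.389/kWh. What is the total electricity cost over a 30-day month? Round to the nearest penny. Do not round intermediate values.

£36.19

television: 119 W × 0.76 h × 30 d = 2,713 Wh = 2.713 kWh
3D printer: 281.9 W × 6.87 h × 30 d = 58,100 Wh = 58.1 kWh
LED light strip: 22.83 W × 3.2 h × 30 d = 2,192 Wh = 2.192 kWh
refrigerator: 151.7 W × 6.6 h × 30 d = 30,037 Wh = 30.04 kWh
Total energy = 2.713 + 58.1 + 2.192 + 30.04 = 93.04 kWh
Cost = 93.04 kWh × £0.389 = £36.19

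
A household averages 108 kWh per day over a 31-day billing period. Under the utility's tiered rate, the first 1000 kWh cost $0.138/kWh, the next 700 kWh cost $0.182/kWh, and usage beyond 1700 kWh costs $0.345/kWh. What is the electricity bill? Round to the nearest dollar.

$834

Usage = 108 kWh/day × 31 days = 3348 kWh
First 1000 kWh × $0.138 = $138.00
Next 700 kWh × $0.182 = $127.40
Remaining 1648 kWh × $0.345 = $568.56
Total = $833.96 ≈ $834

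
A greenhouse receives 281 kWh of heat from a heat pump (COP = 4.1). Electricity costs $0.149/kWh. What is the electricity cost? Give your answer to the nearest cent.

Electrical input = 281 kWh / 4.1 = 68.54 kWh
Cost = 68.54 × $0.149/kWh = $10.21

$10.21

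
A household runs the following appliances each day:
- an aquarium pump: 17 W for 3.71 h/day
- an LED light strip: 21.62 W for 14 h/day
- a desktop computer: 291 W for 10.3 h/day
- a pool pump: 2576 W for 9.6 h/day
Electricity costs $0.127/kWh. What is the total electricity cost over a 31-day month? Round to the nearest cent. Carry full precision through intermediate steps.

$110.60

aquarium pump: 17 W × 3.71 h × 31 d = 1,955 Wh = 1.955 kWh
LED light strip: 21.62 W × 14 h × 31 d = 9,383 Wh = 9.383 kWh
desktop computer: 291 W × 10.3 h × 31 d = 92,916 Wh = 92.92 kWh
pool pump: 2576 W × 9.6 h × 31 d = 766,618 Wh = 766.6 kWh
Total energy = 1.955 + 9.383 + 92.92 + 766.6 = 870.9 kWh
Cost = 870.9 kWh × $0.127 = $110.60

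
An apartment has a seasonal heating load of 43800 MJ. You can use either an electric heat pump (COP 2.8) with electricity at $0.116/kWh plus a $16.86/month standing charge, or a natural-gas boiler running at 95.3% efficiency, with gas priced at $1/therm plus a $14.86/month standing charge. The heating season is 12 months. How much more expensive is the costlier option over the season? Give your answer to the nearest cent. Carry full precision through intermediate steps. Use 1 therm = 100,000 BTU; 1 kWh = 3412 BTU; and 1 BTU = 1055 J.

$92.45

Heat load = 43800 MJ = 43,800,000,000 J / 1055 = 41,516,588 BTU
Gas: input = 41,516,588 / 0.953 = 43,564,100 BTU = 435.6 therm → 435.6 × $1 = $435.64; + 12 × $14.86 standing = $613.96
Heat pump: 41,516,588 BTU / 3412 = 12,170 kWh heat; / 2.8 = 4,346 kWh in → × $0.116 = $504.10; + 12 × $16.86 standing = $706.42
Difference = |$613.96 − $706.42| = $92.45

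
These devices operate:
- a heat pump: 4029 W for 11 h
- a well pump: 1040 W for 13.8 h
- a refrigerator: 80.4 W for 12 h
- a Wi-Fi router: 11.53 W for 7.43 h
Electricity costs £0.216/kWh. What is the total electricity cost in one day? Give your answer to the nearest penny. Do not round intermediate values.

heat pump: 4029 W × 11 h = 44,319 Wh = 44.32 kWh
well pump: 1040 W × 13.8 h = 14,352 Wh = 14.35 kWh
refrigerator: 80.4 W × 12 h = 965 Wh = 0.9648 kWh
Wi-Fi router: 11.53 W × 7.43 h = 86 Wh = 0.08567 kWh
Total energy = 44.32 + 14.35 + 0.9648 + 0.08567 = 59.72 kWh
Cost = 59.72 kWh × £0.216 = £12.90

£12.90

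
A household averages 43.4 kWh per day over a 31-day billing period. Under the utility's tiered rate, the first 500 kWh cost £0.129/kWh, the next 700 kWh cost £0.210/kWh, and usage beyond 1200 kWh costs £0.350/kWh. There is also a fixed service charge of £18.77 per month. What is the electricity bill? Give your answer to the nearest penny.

Usage = 43.4 kWh/day × 31 days = 1345.4 kWh
First 500 kWh × £0.129 = £64.50
Next 700 kWh × £0.210 = £147.00
Remaining 145.4 kWh × £0.350 = £50.89
Energy charge = £262.39; + service £18.77 = £281.16

£281.16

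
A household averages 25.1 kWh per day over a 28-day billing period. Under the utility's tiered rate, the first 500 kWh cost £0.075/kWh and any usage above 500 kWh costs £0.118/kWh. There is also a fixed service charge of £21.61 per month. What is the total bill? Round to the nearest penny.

Usage = 25.1 kWh/day × 28 days = 702.8 kWh
First 500 kWh × £0.075 = £37.50
Remaining 202.8 kWh × £0.118 = £23.93
Energy charge = £61.43; + service £21.61 = £83.04

£83.04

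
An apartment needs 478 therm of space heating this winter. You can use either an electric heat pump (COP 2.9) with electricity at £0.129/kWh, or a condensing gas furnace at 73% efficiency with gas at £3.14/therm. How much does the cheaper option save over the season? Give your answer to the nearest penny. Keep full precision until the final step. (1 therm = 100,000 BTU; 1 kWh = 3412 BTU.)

£1432.88

Heat load = 478 therm × 100,000 = 47,800,000 BTU
Gas: input = 47,800,000 / 0.73 = 65,479,452 BTU = 654.8 therm → 654.8 × £3.14 = £2,056.05
Heat pump: 47,800,000 BTU / 3412 = 14,010 kWh heat; / 2.9 = 4,831 kWh in → × £0.129 = £623.18
Difference = |£2,056.05 − £623.18| = £1,432.88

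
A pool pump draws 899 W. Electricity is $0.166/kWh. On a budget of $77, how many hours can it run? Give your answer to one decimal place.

516.0 h

Energy budget = $77 / $0.166 per kWh = 463.9 kWh = 463,855 Wh
Runtime = 463,855 Wh / 899 W = 516 h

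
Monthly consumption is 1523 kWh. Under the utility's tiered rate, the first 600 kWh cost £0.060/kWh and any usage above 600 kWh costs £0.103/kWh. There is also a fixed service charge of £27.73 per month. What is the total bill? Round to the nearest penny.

£158.80

First 600 kWh × £0.060 = £36.00
Remaining 923 kWh × £0.103 = £95.07
Energy charge = £131.07; + service £27.73 = £158.80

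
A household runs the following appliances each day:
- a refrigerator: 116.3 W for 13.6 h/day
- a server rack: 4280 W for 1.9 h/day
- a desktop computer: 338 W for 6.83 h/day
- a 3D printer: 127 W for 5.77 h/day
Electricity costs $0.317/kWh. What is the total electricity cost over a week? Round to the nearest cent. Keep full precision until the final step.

$28.30

refrigerator: 116.3 W × 13.6 h × 7 d = 11,072 Wh = 11.07 kWh
server rack: 4280 W × 1.9 h × 7 d = 56,924 Wh = 56.92 kWh
desktop computer: 338 W × 6.83 h × 7 d = 16,160 Wh = 16.16 kWh
3D printer: 127 W × 5.77 h × 7 d = 5,130 Wh = 5.13 kWh
Total energy = 11.07 + 56.92 + 16.16 + 5.13 = 89.29 kWh
Cost = 89.29 kWh × $0.317 = $28.30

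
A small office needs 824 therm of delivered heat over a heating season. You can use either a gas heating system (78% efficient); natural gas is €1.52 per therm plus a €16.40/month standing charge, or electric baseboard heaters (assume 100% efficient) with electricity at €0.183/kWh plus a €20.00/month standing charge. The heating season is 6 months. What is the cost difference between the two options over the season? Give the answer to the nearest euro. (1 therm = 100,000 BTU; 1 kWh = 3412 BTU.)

€2835

Heat load = 824 therm × 100,000 = 82,400,000 BTU
Gas: input = 82,400,000 / 0.78 = 105,641,026 BTU = 1,056 therm → 1,056 × €1.52 = €1,605.74; + 6 × €16.40 standing = €1,704.14
Electric: 82,400,000 BTU / 3412 = 24,150 kWh → × €0.183 = €4,419.46; + 6 × €20.00 standing = €4,539.46
Difference = |€1,704.14 − €4,539.46| = €2,835.32 ≈ €2835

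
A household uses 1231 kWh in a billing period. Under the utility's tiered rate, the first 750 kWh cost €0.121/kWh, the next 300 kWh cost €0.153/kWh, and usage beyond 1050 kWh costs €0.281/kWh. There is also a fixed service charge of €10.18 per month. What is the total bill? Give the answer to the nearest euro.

€198

First 750 kWh × €0.121 = €90.75
Next 300 kWh × €0.153 = €45.90
Remaining 181 kWh × €0.281 = €50.86
Energy charge = €187.51; + service €10.18 = €197.69 ≈ €198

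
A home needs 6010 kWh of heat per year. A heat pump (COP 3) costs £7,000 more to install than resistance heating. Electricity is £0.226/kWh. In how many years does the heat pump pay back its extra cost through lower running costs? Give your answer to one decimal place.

Resistance: 6010 kWh × £0.226 = £1,358.26/yr
Heat pump: 6010 / 3 = 2003 kWh in → × £0.226 = £452.75/yr
Annual savings = £905.51
Payback = £7,000 / £905.51 = 7.73 years

7.7 years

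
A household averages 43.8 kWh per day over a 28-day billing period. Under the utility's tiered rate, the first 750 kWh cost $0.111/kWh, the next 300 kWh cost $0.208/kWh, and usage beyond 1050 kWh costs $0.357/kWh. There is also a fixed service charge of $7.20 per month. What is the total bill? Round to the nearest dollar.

$216

Usage = 43.8 kWh/day × 28 days = 1226.4 kWh
First 750 kWh × $0.111 = $83.25
Next 300 kWh × $0.208 = $62.40
Remaining 176.4 kWh × $0.357 = $62.97
Energy charge = $208.62; + service $7.20 = $215.82 ≈ $216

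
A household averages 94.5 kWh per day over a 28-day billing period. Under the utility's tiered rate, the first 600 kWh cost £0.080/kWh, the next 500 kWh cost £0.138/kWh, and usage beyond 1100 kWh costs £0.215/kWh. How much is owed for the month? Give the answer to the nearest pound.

£449

Usage = 94.5 kWh/day × 28 days = 2646 kWh
First 600 kWh × £0.080 = £48.00
Next 500 kWh × £0.138 = £69.00
Remaining 1546 kWh × £0.215 = £332.39
Total = £449.39 ≈ £449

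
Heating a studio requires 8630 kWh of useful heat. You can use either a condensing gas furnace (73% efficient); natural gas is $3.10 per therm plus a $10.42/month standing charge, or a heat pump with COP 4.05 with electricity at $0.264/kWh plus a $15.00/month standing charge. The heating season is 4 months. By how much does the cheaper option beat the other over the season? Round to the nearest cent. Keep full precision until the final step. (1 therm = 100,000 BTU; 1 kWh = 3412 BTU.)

$669.56

Heat load = 8630 kWh × 3412 = 29,445,560 BTU
Gas: input = 29,445,560 / 0.73 = 40,336,384 BTU = 403.4 therm → 403.4 × $3.10 = $1,250.43; + 4 × $10.42 standing = $1,292.11
Heat pump: 29,445,560 BTU / 3412 = 8,630 kWh heat; / 4.05 = 2,131 kWh in → × $0.264 = $562.55; + 4 × $15.00 standing = $622.55
Difference = |$1,292.11 − $622.55| = $669.56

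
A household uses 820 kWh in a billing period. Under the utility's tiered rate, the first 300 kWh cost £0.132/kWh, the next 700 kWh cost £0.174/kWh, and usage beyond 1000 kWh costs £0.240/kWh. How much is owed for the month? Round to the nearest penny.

First 300 kWh × £0.132 = £39.60
Next 520 kWh × £0.174 = £90.48
Remaining tier: 0 kWh (not reached)
Total = £130.08

£130.08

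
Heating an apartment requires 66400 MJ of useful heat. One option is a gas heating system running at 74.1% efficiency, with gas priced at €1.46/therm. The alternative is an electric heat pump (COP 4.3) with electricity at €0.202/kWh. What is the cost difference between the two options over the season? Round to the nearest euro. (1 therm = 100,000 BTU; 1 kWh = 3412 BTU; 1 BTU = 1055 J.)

€374

Heat load = 66400 MJ = 66,400,000,000 J / 1055 = 62,938,389 BTU
Gas: input = 62,938,389 / 0.741 = 84,937,097 BTU = 849.4 therm → 849.4 × €1.46 = €1,240.08
Heat pump: 62,938,389 BTU / 3412 = 18,450 kWh heat; / 4.3 = 4,290 kWh in → × €0.202 = €866.54
Difference = |€1,240.08 − €866.54| = €373.54 ≈ €374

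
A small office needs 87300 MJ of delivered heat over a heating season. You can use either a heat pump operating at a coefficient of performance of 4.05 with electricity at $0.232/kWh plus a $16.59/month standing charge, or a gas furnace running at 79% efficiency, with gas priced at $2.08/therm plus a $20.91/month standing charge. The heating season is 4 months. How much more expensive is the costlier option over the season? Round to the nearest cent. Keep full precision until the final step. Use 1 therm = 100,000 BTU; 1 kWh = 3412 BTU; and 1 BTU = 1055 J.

Heat load = 87300 MJ = 87,300,000,000 J / 1055 = 82,748,815 BTU
Gas: input = 82,748,815 / 0.79 = 104,745,336 BTU = 1,047 therm → 1,047 × $2.08 = $2,178.70; + 4 × $20.91 standing = $2,262.34
Heat pump: 82,748,815 BTU / 3412 = 24,250 kWh heat; / 4.05 = 5,988 kWh in → × $0.232 = $1,389.27; + 4 × $16.59 standing = $1,455.63
Difference = |$2,262.34 − $1,455.63| = $806.72

$806.72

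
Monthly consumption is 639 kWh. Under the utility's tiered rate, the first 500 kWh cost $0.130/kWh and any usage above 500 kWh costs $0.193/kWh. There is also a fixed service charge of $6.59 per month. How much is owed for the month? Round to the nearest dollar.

First 500 kWh × $0.130 = $65.00
Remaining 139 kWh × $0.193 = $26.83
Energy charge = $91.83; + service $6.59 = $98.42 ≈ $98

$98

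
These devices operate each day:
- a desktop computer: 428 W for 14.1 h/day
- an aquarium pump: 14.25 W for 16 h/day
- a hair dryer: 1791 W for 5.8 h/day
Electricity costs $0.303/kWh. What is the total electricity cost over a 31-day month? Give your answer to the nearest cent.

$156.40

desktop computer: 428 W × 14.1 h × 31 d = 187,079 Wh = 187.1 kWh
aquarium pump: 14.25 W × 16 h × 31 d = 7,068 Wh = 7.068 kWh
hair dryer: 1791 W × 5.8 h × 31 d = 322,022 Wh = 322 kWh
Total energy = 187.1 + 7.068 + 322 = 516.2 kWh
Cost = 516.2 kWh × $0.303 = $156.40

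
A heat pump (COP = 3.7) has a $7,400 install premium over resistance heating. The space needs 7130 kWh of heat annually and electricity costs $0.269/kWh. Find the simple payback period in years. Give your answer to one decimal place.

5.3 years

Resistance: 7130 kWh × $0.269 = $1,917.97/yr
Heat pump: 7130 / 3.7 = 1927 kWh in → × $0.269 = $518.37/yr
Annual savings = $1,399.60
Payback = $7,400 / $1,399.60 = 5.29 years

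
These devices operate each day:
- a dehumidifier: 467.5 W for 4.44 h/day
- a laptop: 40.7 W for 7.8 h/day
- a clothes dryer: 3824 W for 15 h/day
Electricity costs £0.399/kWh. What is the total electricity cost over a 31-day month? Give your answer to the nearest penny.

dehumidifier: 467.5 W × 4.44 h × 31 d = 64,347 Wh = 64.35 kWh
laptop: 40.7 W × 7.8 h × 31 d = 9,841 Wh = 9.841 kWh
clothes dryer: 3824 W × 15 h × 31 d = 1,778,160 Wh = 1,778 kWh
Total energy = 64.35 + 9.841 + 1,778 = 1,852 kWh
Cost = 1,852 kWh × £0.399 = £739.09

£739.09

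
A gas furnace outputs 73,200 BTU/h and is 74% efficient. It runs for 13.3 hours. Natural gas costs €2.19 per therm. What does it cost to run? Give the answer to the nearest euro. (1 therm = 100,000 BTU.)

€29

Heat delivered = 73,200 BTU/h × 13.3 h = 973,560 BTU
Gas input = 973,560 / 0.74 = 1,315,622 BTU
= 1,315,622 / 100,000 = 13.16 therm
Cost = 13.16 × €2.19/therm = €28.81 ≈ €29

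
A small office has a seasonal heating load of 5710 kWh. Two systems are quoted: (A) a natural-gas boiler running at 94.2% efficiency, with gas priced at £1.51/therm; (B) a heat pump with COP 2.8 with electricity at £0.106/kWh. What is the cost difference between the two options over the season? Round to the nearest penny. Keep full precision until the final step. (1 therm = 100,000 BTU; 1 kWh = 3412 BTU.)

Heat load = 5710 kWh × 3412 = 19,482,520 BTU
Gas: input = 19,482,520 / 0.942 = 20,682,081 BTU = 206.8 therm → 206.8 × £1.51 = £312.30
Heat pump: 19,482,520 BTU / 3412 = 5,710 kWh heat; / 2.8 = 2,039 kWh in → × £0.106 = £216.16
Difference = |£312.30 − £216.16| = £96.14

£96.14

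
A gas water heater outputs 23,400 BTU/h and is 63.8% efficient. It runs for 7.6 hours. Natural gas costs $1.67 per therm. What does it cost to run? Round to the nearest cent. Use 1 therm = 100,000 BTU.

$4.66

Heat delivered = 23,400 BTU/h × 7.6 h = 177,840 BTU
Gas input = 177,840 / 0.638 = 278,746 BTU
= 278,746 / 100,000 = 2.787 therm
Cost = 2.787 × $1.67/therm = $4.66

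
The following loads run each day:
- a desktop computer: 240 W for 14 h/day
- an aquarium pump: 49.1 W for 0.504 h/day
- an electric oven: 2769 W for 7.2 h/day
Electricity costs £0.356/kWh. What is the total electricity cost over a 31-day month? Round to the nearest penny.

£257.38

desktop computer: 240 W × 14 h × 31 d = 104,160 Wh = 104.2 kWh
aquarium pump: 49.1 W × 0.504 h × 31 d = 767 Wh = 0.7671 kWh
electric oven: 2769 W × 7.2 h × 31 d = 618,041 Wh = 618 kWh
Total energy = 104.2 + 0.7671 + 618 = 723 kWh
Cost = 723 kWh × £0.356 = £257.38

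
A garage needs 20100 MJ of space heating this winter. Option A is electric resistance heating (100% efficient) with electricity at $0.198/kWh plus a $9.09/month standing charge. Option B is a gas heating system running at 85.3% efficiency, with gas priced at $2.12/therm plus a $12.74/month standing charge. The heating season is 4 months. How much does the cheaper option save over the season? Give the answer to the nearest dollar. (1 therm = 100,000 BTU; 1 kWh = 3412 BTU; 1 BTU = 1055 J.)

Heat load = 20100 MJ = 20,100,000,000 J / 1055 = 19,052,133 BTU
Gas: input = 19,052,133 / 0.853 = 22,335,443 BTU = 223.4 therm → 223.4 × $2.12 = $473.51; + 4 × $12.74 standing = $524.47
Electric: 19,052,133 BTU / 3412 = 5,584 kWh → × $0.198 = $1,105.60; + 4 × $9.09 standing = $1,141.96
Difference = |$524.47 − $1,141.96| = $617.49 ≈ $617

$617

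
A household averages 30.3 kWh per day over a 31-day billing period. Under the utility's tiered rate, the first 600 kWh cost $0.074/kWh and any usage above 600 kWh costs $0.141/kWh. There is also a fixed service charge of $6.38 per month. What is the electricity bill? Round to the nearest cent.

$98.62

Usage = 30.3 kWh/day × 31 days = 939.3 kWh
First 600 kWh × $0.074 = $44.40
Remaining 339.3 kWh × $0.141 = $47.84
Energy charge = $92.24; + service $6.38 = $98.62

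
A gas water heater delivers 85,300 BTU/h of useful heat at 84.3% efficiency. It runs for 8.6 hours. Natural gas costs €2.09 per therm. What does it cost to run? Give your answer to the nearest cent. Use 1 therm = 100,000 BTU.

€18.19

Heat delivered = 85,300 BTU/h × 8.6 h = 733,580 BTU
Gas input = 733,580 / 0.843 = 870,202 BTU
= 870,202 / 100,000 = 8.702 therm
Cost = 8.702 × €2.09/therm = €18.19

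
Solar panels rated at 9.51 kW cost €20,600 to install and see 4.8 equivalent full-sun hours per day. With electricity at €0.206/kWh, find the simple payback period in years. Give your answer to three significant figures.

Daily generation = 9.51 kW × 4.8 h = 45.65 kWh
Annual generation = 45.65 × 365 = 16662 kWh
Annual savings = 16662 × €0.206 = €3,432.27
Payback = €20,600 / €3,432.27 = 6 years

6 years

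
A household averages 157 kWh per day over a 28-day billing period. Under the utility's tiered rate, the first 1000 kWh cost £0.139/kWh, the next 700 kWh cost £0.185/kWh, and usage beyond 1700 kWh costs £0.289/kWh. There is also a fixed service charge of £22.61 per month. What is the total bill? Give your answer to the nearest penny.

£1070.25

Usage = 157 kWh/day × 28 days = 4396 kWh
First 1000 kWh × £0.139 = £139.00
Next 700 kWh × £0.185 = £129.50
Remaining 2696 kWh × £0.289 = £779.14
Energy charge = £1,047.64; + service £22.61 = £1,070.25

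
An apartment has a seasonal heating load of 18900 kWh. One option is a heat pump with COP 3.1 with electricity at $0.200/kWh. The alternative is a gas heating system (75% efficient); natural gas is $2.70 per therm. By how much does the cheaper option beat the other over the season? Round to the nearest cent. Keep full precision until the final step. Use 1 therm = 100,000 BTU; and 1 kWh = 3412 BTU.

Heat load = 18900 kWh × 3412 = 64,486,800 BTU
Gas: input = 64,486,800 / 0.75 = 85,982,400 BTU = 859.8 therm → 859.8 × $2.70 = $2,321.52
Heat pump: 64,486,800 BTU / 3412 = 18,900 kWh heat; / 3.1 = 6,097 kWh in → × $0.200 = $1,219.35
Difference = |$2,321.52 − $1,219.35| = $1,102.17

$1102.17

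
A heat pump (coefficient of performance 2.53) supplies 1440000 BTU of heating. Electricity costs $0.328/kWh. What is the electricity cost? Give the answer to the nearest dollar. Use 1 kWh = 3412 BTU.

Heat delivered = 1,440,000 BTU / 3412 = 422 kWh
Electrical input = 422 kWh / 2.53 = 166.8 kWh
Cost = 166.8 × $0.328/kWh = $54.72 ≈ $55

$55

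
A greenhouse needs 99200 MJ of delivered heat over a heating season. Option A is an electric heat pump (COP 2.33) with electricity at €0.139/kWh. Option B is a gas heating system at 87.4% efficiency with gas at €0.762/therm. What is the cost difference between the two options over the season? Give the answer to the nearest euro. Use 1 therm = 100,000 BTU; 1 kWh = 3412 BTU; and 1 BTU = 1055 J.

Heat load = 99200 MJ = 99,200,000,000 J / 1055 = 94,028,436 BTU
Gas: input = 94,028,436 / 0.874 = 107,584,023 BTU = 1,076 therm → 1,076 × €0.762 = €819.79
Heat pump: 94,028,436 BTU / 3412 = 27,560 kWh heat; / 2.33 = 11,830 kWh in → × €0.139 = €1,644.03
Difference = |€819.79 − €1,644.03| = €824.24 ≈ €824

€824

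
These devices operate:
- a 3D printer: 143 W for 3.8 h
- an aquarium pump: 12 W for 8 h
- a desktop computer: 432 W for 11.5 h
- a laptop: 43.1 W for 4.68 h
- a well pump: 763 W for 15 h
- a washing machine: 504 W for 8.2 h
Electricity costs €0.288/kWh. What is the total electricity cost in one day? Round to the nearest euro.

€6

3D printer: 143 W × 3.8 h = 543 Wh = 0.5434 kWh
aquarium pump: 12 W × 8 h = 96 Wh = 0.096 kWh
desktop computer: 432 W × 11.5 h = 4,968 Wh = 4.968 kWh
laptop: 43.1 W × 4.68 h = 202 Wh = 0.2017 kWh
well pump: 763 W × 15 h = 11,445 Wh = 11.45 kWh
washing machine: 504 W × 8.2 h = 4,133 Wh = 4.133 kWh
Total energy = 0.5434 + 0.096 + 4.968 + 0.2017 + 11.45 + 4.133 = 21.39 kWh
Cost = 21.39 kWh × €0.288 = €6.16 ≈ €6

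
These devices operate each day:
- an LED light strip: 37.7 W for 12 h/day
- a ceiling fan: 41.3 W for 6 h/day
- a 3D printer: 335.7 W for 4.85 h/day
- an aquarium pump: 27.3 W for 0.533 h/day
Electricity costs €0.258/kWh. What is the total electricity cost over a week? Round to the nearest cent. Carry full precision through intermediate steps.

€4.23

LED light strip: 37.7 W × 12 h × 7 d = 3,167 Wh = 3.167 kWh
ceiling fan: 41.3 W × 6 h × 7 d = 1,735 Wh = 1.735 kWh
3D printer: 335.7 W × 4.85 h × 7 d = 11,397 Wh = 11.4 kWh
aquarium pump: 27.3 W × 0.533 h × 7 d = 102 Wh = 0.1019 kWh
Total energy = 3.167 + 1.735 + 11.4 + 0.1019 = 16.4 kWh
Cost = 16.4 kWh × €0.258 = €4.23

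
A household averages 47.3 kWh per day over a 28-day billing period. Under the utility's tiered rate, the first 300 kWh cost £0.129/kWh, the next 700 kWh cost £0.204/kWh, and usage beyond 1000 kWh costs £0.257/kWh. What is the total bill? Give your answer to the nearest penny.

Usage = 47.3 kWh/day × 28 days = 1324.4 kWh
First 300 kWh × £0.129 = £38.70
Next 700 kWh × £0.204 = £142.80
Remaining 324.4 kWh × £0.257 = £83.37
Total = £264.87

£264.87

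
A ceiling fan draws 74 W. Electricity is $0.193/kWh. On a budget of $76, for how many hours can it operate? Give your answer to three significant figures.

5320 h

Energy budget = $76 / $0.193 per kWh = 393.8 kWh = 393,782 Wh
Runtime = 393,782 Wh / 74 W = 5,321 h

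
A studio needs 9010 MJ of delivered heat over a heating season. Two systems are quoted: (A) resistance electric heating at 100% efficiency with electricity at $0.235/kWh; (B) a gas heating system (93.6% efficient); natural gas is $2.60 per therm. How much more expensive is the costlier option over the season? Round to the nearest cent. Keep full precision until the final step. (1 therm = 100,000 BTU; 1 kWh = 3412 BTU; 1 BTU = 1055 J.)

$350.98

Heat load = 9010 MJ = 9,010,000,000 J / 1055 = 8,540,284 BTU
Gas: input = 8,540,284 / 0.936 = 9,124,235 BTU = 91.24 therm → 91.24 × $2.60 = $237.23
Electric: 8,540,284 BTU / 3412 = 2,503 kWh → × $0.235 = $588.21
Difference = |$237.23 − $588.21| = $350.98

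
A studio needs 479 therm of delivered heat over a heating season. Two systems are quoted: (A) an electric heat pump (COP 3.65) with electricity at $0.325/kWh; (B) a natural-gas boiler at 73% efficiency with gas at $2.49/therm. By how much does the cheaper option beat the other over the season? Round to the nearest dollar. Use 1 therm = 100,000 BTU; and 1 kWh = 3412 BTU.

$384

Heat load = 479 therm × 100,000 = 47,900,000 BTU
Gas: input = 47,900,000 / 0.73 = 65,616,438 BTU = 656.2 therm → 656.2 × $2.49 = $1,633.85
Heat pump: 47,900,000 BTU / 3412 = 14,040 kWh heat; / 3.65 = 3,846 kWh in → × $0.325 = $1,250.02
Difference = |$1,633.85 − $1,250.02| = $383.83 ≈ $384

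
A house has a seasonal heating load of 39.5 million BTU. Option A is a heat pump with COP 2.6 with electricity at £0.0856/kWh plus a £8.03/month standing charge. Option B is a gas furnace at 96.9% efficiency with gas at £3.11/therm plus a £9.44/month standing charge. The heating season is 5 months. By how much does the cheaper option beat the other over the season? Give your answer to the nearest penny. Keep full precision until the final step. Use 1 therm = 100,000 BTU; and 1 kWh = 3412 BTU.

Heat load = 39.5 × 10⁶ BTU = 39,500,000 BTU
Gas: input = 39,500,000 / 0.969 = 40,763,674 BTU = 407.6 therm → 407.6 × £3.11 = £1,267.75; + 5 × £9.44 standing = £1,314.95
Heat pump: 39,500,000 BTU / 3412 = 11,580 kWh heat; / 2.6 = 4,453 kWh in → × £0.0856 = £381.14; + 5 × £8.03 standing = £421.29
Difference = |£1,314.95 − £421.29| = £893.66

£893.66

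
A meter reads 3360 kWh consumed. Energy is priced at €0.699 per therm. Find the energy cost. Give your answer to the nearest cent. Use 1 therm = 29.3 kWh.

3360 kWh × (0.03413 therm/kWh) = 114.7 therm
Cost = 114.7 therm × €0.699/therm = €80.16

€80.16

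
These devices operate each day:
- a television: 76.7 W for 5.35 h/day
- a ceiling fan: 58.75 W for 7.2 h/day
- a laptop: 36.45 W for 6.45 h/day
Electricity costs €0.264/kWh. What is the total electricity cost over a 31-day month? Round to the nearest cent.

television: 76.7 W × 5.35 h × 31 d = 12,721 Wh = 12.72 kWh
ceiling fan: 58.75 W × 7.2 h × 31 d = 13,113 Wh = 13.11 kWh
laptop: 36.45 W × 6.45 h × 31 d = 7,288 Wh = 7.288 kWh
Total energy = 12.72 + 13.11 + 7.288 = 33.12 kWh
Cost = 33.12 kWh × €0.264 = €8.74

€8.74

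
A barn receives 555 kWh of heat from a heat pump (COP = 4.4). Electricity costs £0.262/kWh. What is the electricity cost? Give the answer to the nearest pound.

£33

Electrical input = 555 kWh / 4.4 = 126.1 kWh
Cost = 126.1 × £0.262/kWh = £33.05 ≈ £33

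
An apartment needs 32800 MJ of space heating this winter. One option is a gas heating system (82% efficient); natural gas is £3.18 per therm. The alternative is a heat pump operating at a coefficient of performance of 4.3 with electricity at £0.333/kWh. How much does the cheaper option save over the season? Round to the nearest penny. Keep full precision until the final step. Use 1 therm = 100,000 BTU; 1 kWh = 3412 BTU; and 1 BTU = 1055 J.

Heat load = 32800 MJ = 32,800,000,000 J / 1055 = 31,090,047 BTU
Gas: input = 31,090,047 / 0.82 = 37,914,692 BTU = 379.1 therm → 379.1 × £3.18 = £1,205.69
Heat pump: 31,090,047 BTU / 3412 = 9,112 kWh heat; / 4.3 = 2,119 kWh in → × £0.333 = £705.65
Difference = |£1,205.69 − £705.65| = £500.04

£500.04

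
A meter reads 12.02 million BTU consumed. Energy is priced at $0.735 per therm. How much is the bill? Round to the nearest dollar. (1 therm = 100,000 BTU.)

12.02 million BTU × (10 therm/million BTU) = 120.2 therm
Cost = 120.2 therm × $0.735/therm = $88.35 ≈ $88

$88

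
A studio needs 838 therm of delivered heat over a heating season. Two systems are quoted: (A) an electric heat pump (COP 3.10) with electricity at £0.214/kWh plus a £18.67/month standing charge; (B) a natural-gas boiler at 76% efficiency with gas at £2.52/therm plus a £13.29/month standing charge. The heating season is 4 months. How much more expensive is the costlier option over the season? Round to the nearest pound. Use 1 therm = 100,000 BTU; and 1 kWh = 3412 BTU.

£1062

Heat load = 838 therm × 100,000 = 83,800,000 BTU
Gas: input = 83,800,000 / 0.76 = 110,263,158 BTU = 1,103 therm → 1,103 × £2.52 = £2,778.63; + 4 × £13.29 standing = £2,831.79
Heat pump: 83,800,000 BTU / 3412 = 24,560 kWh heat; / 3.10 = 7,923 kWh in → × £0.214 = £1,695.46; + 4 × £18.67 standing = £1,770.14
Difference = |£2,831.79 − £1,770.14| = £1,061.65 ≈ £1062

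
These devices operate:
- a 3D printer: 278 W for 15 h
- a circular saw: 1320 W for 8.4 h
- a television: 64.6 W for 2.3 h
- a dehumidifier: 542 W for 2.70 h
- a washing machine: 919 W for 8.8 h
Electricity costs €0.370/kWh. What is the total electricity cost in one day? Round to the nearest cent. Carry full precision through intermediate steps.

3D printer: 278 W × 15 h = 4,170 Wh = 4.17 kWh
circular saw: 1320 W × 8.4 h = 11,088 Wh = 11.09 kWh
television: 64.6 W × 2.3 h = 149 Wh = 0.1486 kWh
dehumidifier: 542 W × 2.70 h = 1,463 Wh = 1.463 kWh
washing machine: 919 W × 8.8 h = 8,087 Wh = 8.087 kWh
Total energy = 4.17 + 11.09 + 0.1486 + 1.463 + 8.087 = 24.96 kWh
Cost = 24.96 kWh × €0.370 = €9.23

€9.23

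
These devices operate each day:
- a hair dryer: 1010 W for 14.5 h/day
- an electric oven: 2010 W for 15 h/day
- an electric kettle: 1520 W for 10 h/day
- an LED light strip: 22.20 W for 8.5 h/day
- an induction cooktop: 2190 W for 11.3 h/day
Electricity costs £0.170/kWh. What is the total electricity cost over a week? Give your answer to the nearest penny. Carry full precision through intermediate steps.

hair dryer: 1010 W × 14.5 h × 7 d = 102,515 Wh = 102.5 kWh
electric oven: 2010 W × 15 h × 7 d = 211,050 Wh = 211.1 kWh
electric kettle: 1520 W × 10 h × 7 d = 106,400 Wh = 106.4 kWh
LED light strip: 22.20 W × 8.5 h × 7 d = 1,321 Wh = 1.321 kWh
induction cooktop: 2190 W × 11.3 h × 7 d = 173,229 Wh = 173.2 kWh
Total energy = 102.5 + 211.1 + 106.4 + 1.321 + 173.2 = 594.5 kWh
Cost = 594.5 kWh × £0.170 = £101.07

£101.07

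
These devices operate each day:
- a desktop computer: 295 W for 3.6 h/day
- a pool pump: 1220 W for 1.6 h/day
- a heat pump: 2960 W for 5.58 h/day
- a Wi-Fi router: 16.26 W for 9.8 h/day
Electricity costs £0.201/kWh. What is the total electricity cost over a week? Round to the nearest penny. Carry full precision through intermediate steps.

£27.70

desktop computer: 295 W × 3.6 h × 7 d = 7,434 Wh = 7.434 kWh
pool pump: 1220 W × 1.6 h × 7 d = 13,664 Wh = 13.66 kWh
heat pump: 2960 W × 5.58 h × 7 d = 115,618 Wh = 115.6 kWh
Wi-Fi router: 16.26 W × 9.8 h × 7 d = 1,115 Wh = 1.115 kWh
Total energy = 7.434 + 13.66 + 115.6 + 1.115 = 137.8 kWh
Cost = 137.8 kWh × £0.201 = £27.70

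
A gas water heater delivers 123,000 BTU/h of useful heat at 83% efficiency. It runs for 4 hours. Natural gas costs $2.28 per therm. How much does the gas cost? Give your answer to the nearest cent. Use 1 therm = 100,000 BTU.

Heat delivered = 123,000 BTU/h × 4 h = 492,000 BTU
Gas input = 492,000 / 0.83 = 592,771 BTU
= 592,771 / 100,000 = 5.928 therm
Cost = 5.928 × $2.28/therm = $13.52

$13.52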